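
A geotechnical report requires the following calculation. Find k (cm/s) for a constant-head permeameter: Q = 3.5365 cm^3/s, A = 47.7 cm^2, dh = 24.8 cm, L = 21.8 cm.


Result: 0.065172 cm/s

Derivation:
Compute hydraulic gradient:
i = dh / L = 24.8 / 21.8 = 1.13761
Then apply Darcy's law:
k = Q / (A * i)
k = 3.5365 / (47.7 * 1.13761)
k = 3.5365 / 54.2642
k = 0.065172 cm/s


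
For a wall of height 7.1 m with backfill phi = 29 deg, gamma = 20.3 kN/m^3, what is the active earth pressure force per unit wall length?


Compute active earth pressure coefficient:
Ka = tan^2(45 - phi/2) = tan^2(30.5) = 0.346974
Compute active force:
Pa = 0.5 * Ka * gamma * H^2
Pa = 0.5 * 0.346974 * 20.3 * 7.1^2
Pa = 177.53 kN/m


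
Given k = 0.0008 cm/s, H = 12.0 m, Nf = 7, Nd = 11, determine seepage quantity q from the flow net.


Convert k to m/s for unit consistency with H:
k = 0.0008 cm/s = 0.0008 / 100 m/s = 8e-06 m/s
Using q = k * H * Nf / Nd
Nf / Nd = 7 / 11 = 0.6364
q = 8e-06 * 12.0 * 0.6364
q = 6.109e-05 m^3/s per m


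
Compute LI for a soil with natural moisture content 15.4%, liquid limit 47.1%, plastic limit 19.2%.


First compute the plasticity index:
PI = LL - PL = 47.1 - 19.2 = 27.9
Then compute the liquidity index:
LI = (w - PL) / PI
LI = (15.4 - 19.2) / 27.9
LI = -0.136


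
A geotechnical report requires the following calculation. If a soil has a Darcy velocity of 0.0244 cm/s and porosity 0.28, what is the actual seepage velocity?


Result: 0.08714 cm/s

Derivation:
Using v_s = v_d / n
v_s = 0.0244 / 0.28
v_s = 0.08714 cm/s


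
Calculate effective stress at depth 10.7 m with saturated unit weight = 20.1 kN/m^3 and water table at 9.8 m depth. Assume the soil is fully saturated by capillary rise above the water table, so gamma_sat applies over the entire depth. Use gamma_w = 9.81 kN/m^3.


Result: 206.24 kPa

Derivation:
Total stress = gamma_sat * depth
sigma = 20.1 * 10.7 = 215.07 kPa
Pore water pressure u = gamma_w * (depth - d_wt)
u = 9.81 * (10.7 - 9.8) = 8.829 kPa
Effective stress = sigma - u
sigma' = 215.07 - 8.829 = 206.24 kPa


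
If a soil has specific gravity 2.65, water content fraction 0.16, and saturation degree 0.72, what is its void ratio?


Using the relation e = Gs * w / S
e = 2.65 * 0.16 / 0.72
e = 0.5889


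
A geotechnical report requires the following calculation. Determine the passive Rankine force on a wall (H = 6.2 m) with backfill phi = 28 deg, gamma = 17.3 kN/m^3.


Result: 920.98 kN/m

Derivation:
Compute passive earth pressure coefficient:
Kp = tan^2(45 + phi/2) = tan^2(59.0) = 2.769826
Compute passive force:
Pp = 0.5 * Kp * gamma * H^2
Pp = 0.5 * 2.769826 * 17.3 * 6.2^2
Pp = 920.98 kN/m


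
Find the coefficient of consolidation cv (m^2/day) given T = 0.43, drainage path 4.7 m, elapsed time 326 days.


Using cv = T * H_dr^2 / t
H_dr^2 = 4.7^2 = 22.09
cv = 0.43 * 22.09 / 326
cv = 0.02914 m^2/day


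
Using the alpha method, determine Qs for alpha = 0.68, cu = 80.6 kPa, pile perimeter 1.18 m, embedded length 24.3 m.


Using Qs = alpha * cu * perimeter * L
Qs = 0.68 * 80.6 * 1.18 * 24.3
Qs = 1571.56 kN


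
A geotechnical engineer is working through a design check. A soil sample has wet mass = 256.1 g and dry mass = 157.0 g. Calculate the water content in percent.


Result: 63.12 %

Derivation:
Using w = (m_wet - m_dry) / m_dry * 100
m_wet - m_dry = 256.1 - 157.0 = 99.1 g
w = 99.1 / 157.0 * 100
w = 63.12 %


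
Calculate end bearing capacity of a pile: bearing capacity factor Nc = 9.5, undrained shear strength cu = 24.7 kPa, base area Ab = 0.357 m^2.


Using Qb = Nc * cu * Ab
Qb = 9.5 * 24.7 * 0.357
Qb = 83.77 kN


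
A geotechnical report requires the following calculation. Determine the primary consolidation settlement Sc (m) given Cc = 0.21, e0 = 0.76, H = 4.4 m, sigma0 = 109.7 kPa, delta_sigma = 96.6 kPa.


Result: 0.144 m

Derivation:
Using Sc = Cc * H / (1 + e0) * log10((sigma0 + delta_sigma) / sigma0)
Stress ratio = (109.7 + 96.6) / 109.7 = 1.88058
log10(1.88058) = 0.274293
Cc * H / (1 + e0) = 0.21 * 4.4 / (1 + 0.76) = 0.525
Sc = 0.525 * 0.274293
Sc = 0.144 m


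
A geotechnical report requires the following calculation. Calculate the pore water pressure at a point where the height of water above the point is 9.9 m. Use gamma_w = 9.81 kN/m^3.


Result: 97.12 kPa

Derivation:
Using u = gamma_w * h_w
u = 9.81 * 9.9
u = 97.12 kPa


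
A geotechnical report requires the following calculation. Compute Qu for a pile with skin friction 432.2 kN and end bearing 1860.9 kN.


Result: 2293.1 kN

Derivation:
Using Qu = Qf + Qb
Qu = 432.2 + 1860.9
Qu = 2293.1 kN


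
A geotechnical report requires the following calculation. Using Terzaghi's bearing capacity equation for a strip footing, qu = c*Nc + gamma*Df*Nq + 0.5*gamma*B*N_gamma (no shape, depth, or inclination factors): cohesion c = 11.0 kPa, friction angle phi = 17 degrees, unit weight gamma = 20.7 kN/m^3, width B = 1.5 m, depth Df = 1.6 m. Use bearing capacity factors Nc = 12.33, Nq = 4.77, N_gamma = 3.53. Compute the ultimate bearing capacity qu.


Result: 348.42 kPa

Derivation:
Compute qu = c*Nc + gamma*Df*Nq + 0.5*gamma*B*N_gamma
Term 1: 11.0 * 12.33 = 135.63
Term 2: 20.7 * 1.6 * 4.77 = 157.9824
Term 3: 0.5 * 20.7 * 1.5 * 3.53 = 54.80325
qu = 135.63 + 157.9824 + 54.80325
qu = 348.42 kPa


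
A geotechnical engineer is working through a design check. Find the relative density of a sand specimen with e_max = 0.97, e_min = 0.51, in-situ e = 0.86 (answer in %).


Result: 23.91 %

Derivation:
Using Dr = (e_max - e) / (e_max - e_min) * 100
e_max - e = 0.97 - 0.86 = 0.11
e_max - e_min = 0.97 - 0.51 = 0.46
Dr = 0.11 / 0.46 * 100
Dr = 23.91 %


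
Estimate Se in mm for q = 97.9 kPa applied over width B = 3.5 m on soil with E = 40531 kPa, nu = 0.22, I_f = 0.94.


Using Se = q * B * (1 - nu^2) * I_f / E
1 - nu^2 = 1 - 0.22^2 = 0.9516
Se = 97.9 * 3.5 * 0.9516 * 0.94 / 40531
Se = 0.007562 m
Convert to mm: Se = 0.007562 * 1000 = 7.562 mm


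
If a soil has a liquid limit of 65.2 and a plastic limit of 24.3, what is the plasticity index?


Using PI = LL - PL
PI = 65.2 - 24.3
PI = 40.9


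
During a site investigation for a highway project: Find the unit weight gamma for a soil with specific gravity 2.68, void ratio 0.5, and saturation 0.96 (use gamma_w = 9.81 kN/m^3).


Using gamma = gamma_w * (Gs + S*e) / (1 + e)
Numerator: Gs + S*e = 2.68 + 0.96*0.5 = 3.16
Denominator: 1 + e = 1 + 0.5 = 1.5
gamma = 9.81 * 3.16 / 1.5
gamma = 20.666 kN/m^3


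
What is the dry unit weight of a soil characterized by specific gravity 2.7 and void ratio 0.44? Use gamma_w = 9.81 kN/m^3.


Using gamma_d = Gs * gamma_w / (1 + e)
gamma_d = 2.7 * 9.81 / (1 + 0.44)
gamma_d = 2.7 * 9.81 / 1.44
gamma_d = 18.394 kN/m^3


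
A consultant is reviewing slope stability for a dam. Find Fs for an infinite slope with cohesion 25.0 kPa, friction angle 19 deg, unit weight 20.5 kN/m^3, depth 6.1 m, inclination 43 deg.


Using Fs = c / (gamma*H*sin(beta)*cos(beta)) + tan(phi)/tan(beta)
Cohesion contribution = 25.0 / (20.5*6.1*sin(43)*cos(43))
Cohesion contribution = 0.400816
Friction contribution = tan(19)/tan(43) = 0.369246
Fs = 0.400816 + 0.369246
Fs = 0.77


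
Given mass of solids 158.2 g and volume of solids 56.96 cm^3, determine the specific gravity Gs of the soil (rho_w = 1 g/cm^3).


Using Gs = m_s / (V_s * rho_w)
Since rho_w = 1 g/cm^3:
Gs = 158.2 / 56.96
Gs = 2.777


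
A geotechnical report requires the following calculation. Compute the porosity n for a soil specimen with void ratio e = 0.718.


Result: 0.4179

Derivation:
Using the relation n = e / (1 + e)
n = 0.718 / (1 + 0.718)
n = 0.718 / 1.718
n = 0.4179


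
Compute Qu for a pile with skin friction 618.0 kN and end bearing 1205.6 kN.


Using Qu = Qf + Qb
Qu = 618.0 + 1205.6
Qu = 1823.6 kN


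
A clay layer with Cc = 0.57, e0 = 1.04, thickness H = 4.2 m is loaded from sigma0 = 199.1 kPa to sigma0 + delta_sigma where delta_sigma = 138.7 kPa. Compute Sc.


Using Sc = Cc * H / (1 + e0) * log10((sigma0 + delta_sigma) / sigma0)
Stress ratio = (199.1 + 138.7) / 199.1 = 1.69663
log10(1.69663) = 0.229588
Cc * H / (1 + e0) = 0.57 * 4.2 / (1 + 1.04) = 1.17353
Sc = 1.17353 * 0.229588
Sc = 0.2694 m


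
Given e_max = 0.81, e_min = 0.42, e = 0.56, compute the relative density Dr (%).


Using Dr = (e_max - e) / (e_max - e_min) * 100
e_max - e = 0.81 - 0.56 = 0.25
e_max - e_min = 0.81 - 0.42 = 0.39
Dr = 0.25 / 0.39 * 100
Dr = 64.1 %


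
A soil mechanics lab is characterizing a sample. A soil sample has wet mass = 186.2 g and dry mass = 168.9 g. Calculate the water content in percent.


Result: 10.24 %

Derivation:
Using w = (m_wet - m_dry) / m_dry * 100
m_wet - m_dry = 186.2 - 168.9 = 17.3 g
w = 17.3 / 168.9 * 100
w = 10.24 %


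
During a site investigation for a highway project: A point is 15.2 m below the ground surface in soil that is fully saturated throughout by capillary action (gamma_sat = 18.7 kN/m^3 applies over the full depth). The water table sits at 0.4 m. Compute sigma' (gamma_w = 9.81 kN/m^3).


Total stress = gamma_sat * depth
sigma = 18.7 * 15.2 = 284.24 kPa
Pore water pressure u = gamma_w * (depth - d_wt)
u = 9.81 * (15.2 - 0.4) = 145.188 kPa
Effective stress = sigma - u
sigma' = 284.24 - 145.188 = 139.05 kPa


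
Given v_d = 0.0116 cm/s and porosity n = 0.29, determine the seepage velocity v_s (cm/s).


Using v_s = v_d / n
v_s = 0.0116 / 0.29
v_s = 0.04 cm/s


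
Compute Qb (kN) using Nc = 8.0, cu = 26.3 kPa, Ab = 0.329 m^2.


Using Qb = Nc * cu * Ab
Qb = 8.0 * 26.3 * 0.329
Qb = 69.22 kN


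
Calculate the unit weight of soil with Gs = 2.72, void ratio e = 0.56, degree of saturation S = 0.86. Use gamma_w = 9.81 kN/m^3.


Using gamma = gamma_w * (Gs + S*e) / (1 + e)
Numerator: Gs + S*e = 2.72 + 0.86*0.56 = 3.2016
Denominator: 1 + e = 1 + 0.56 = 1.56
gamma = 9.81 * 3.2016 / 1.56
gamma = 20.133 kN/m^3


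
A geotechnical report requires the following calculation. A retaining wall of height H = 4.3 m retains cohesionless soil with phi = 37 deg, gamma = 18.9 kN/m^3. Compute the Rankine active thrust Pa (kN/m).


Compute active earth pressure coefficient:
Ka = tan^2(45 - phi/2) = tan^2(26.5) = 0.248584
Compute active force:
Pa = 0.5 * Ka * gamma * H^2
Pa = 0.5 * 0.248584 * 18.9 * 4.3^2
Pa = 43.44 kN/m


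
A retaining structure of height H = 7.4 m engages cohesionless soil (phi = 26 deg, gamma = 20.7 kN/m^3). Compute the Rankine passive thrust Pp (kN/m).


Compute passive earth pressure coefficient:
Kp = tan^2(45 + phi/2) = tan^2(58.0) = 2.561071
Compute passive force:
Pp = 0.5 * Kp * gamma * H^2
Pp = 0.5 * 2.561071 * 20.7 * 7.4^2
Pp = 1451.53 kN/m


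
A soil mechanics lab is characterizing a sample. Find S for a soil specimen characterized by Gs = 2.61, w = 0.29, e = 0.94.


Using S = Gs * w / e
S = 2.61 * 0.29 / 0.94
S = 0.8052


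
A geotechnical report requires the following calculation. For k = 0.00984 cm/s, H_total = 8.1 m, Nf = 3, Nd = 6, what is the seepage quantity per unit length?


Convert k to m/s for unit consistency with H:
k = 0.00984 cm/s = 0.00984 / 100 m/s = 9.84e-05 m/s
Using q = k * H * Nf / Nd
Nf / Nd = 3 / 6 = 0.5
q = 9.84e-05 * 8.1 * 0.5
q = 0.0003985 m^3/s per m


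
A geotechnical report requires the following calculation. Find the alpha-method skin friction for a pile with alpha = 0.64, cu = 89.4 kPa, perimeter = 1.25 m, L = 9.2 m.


Using Qs = alpha * cu * perimeter * L
Qs = 0.64 * 89.4 * 1.25 * 9.2
Qs = 657.98 kN


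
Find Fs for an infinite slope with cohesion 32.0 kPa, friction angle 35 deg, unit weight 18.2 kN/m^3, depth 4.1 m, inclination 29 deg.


Using Fs = c / (gamma*H*sin(beta)*cos(beta)) + tan(phi)/tan(beta)
Cohesion contribution = 32.0 / (18.2*4.1*sin(29)*cos(29))
Cohesion contribution = 1.01136
Friction contribution = tan(35)/tan(29) = 1.26321
Fs = 1.01136 + 1.26321
Fs = 2.275


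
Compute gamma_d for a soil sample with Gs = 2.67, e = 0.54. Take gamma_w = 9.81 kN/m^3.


Using gamma_d = Gs * gamma_w / (1 + e)
gamma_d = 2.67 * 9.81 / (1 + 0.54)
gamma_d = 2.67 * 9.81 / 1.54
gamma_d = 17.008 kN/m^3


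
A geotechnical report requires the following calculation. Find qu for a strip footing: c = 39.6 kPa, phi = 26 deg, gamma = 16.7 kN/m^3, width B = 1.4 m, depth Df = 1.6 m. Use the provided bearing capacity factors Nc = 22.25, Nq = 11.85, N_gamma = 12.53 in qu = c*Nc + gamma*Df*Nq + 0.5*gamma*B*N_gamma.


Result: 1344.21 kPa

Derivation:
Compute qu = c*Nc + gamma*Df*Nq + 0.5*gamma*B*N_gamma
Term 1: 39.6 * 22.25 = 881.1
Term 2: 16.7 * 1.6 * 11.85 = 316.632
Term 3: 0.5 * 16.7 * 1.4 * 12.53 = 146.4757
qu = 881.1 + 316.632 + 146.4757
qu = 1344.21 kPa


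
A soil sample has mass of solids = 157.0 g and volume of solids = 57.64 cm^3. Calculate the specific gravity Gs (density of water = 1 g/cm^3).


Result: 2.724

Derivation:
Using Gs = m_s / (V_s * rho_w)
Since rho_w = 1 g/cm^3:
Gs = 157.0 / 57.64
Gs = 2.724


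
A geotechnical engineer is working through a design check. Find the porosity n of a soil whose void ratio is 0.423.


Result: 0.2973

Derivation:
Using the relation n = e / (1 + e)
n = 0.423 / (1 + 0.423)
n = 0.423 / 1.423
n = 0.2973


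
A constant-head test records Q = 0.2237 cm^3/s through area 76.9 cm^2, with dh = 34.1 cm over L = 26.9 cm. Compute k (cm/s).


Compute hydraulic gradient:
i = dh / L = 34.1 / 26.9 = 1.26766
Then apply Darcy's law:
k = Q / (A * i)
k = 0.2237 / (76.9 * 1.26766)
k = 0.2237 / 97.4829
k = 0.002295 cm/s


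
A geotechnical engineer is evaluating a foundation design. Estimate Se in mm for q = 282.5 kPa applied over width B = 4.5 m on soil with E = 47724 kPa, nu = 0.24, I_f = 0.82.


Result: 20.585 mm

Derivation:
Using Se = q * B * (1 - nu^2) * I_f / E
1 - nu^2 = 1 - 0.24^2 = 0.9424
Se = 282.5 * 4.5 * 0.9424 * 0.82 / 47724
Se = 0.020585 m
Convert to mm: Se = 0.020585 * 1000 = 20.585 mm


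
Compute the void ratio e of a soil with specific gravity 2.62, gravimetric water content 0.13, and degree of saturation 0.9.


Using the relation e = Gs * w / S
e = 2.62 * 0.13 / 0.9
e = 0.3784


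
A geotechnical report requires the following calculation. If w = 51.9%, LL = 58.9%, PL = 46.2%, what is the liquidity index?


First compute the plasticity index:
PI = LL - PL = 58.9 - 46.2 = 12.7
Then compute the liquidity index:
LI = (w - PL) / PI
LI = (51.9 - 46.2) / 12.7
LI = 0.449


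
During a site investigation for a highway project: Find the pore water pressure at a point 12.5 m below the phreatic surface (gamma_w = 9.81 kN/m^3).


Using u = gamma_w * h_w
u = 9.81 * 12.5
u = 122.62 kPa


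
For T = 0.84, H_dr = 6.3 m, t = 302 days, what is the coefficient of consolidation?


Using cv = T * H_dr^2 / t
H_dr^2 = 6.3^2 = 39.69
cv = 0.84 * 39.69 / 302
cv = 0.1104 m^2/day


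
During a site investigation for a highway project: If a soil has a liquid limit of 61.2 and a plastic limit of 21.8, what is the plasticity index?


Using PI = LL - PL
PI = 61.2 - 21.8
PI = 39.4


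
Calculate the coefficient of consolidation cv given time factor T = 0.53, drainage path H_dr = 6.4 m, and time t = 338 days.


Using cv = T * H_dr^2 / t
H_dr^2 = 6.4^2 = 40.96
cv = 0.53 * 40.96 / 338
cv = 0.06423 m^2/day


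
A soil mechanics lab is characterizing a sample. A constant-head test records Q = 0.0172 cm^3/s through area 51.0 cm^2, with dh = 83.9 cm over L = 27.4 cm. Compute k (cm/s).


Compute hydraulic gradient:
i = dh / L = 83.9 / 27.4 = 3.06204
Then apply Darcy's law:
k = Q / (A * i)
k = 0.0172 / (51.0 * 3.06204)
k = 0.0172 / 156.164
k = 0.00011 cm/s


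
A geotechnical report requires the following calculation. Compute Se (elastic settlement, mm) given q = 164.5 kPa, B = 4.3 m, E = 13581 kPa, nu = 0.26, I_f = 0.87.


Using Se = q * B * (1 - nu^2) * I_f / E
1 - nu^2 = 1 - 0.26^2 = 0.9324
Se = 164.5 * 4.3 * 0.9324 * 0.87 / 13581
Se = 0.042250 m
Convert to mm: Se = 0.042250 * 1000 = 42.25 mm


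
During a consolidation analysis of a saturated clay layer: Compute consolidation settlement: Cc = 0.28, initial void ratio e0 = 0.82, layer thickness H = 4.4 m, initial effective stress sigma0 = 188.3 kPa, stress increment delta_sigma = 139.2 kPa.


Using Sc = Cc * H / (1 + e0) * log10((sigma0 + delta_sigma) / sigma0)
Stress ratio = (188.3 + 139.2) / 188.3 = 1.73925
log10(1.73925) = 0.240361
Cc * H / (1 + e0) = 0.28 * 4.4 / (1 + 0.82) = 0.676923
Sc = 0.676923 * 0.240361
Sc = 0.1627 m


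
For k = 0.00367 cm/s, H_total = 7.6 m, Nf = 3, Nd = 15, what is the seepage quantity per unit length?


Result: 5.578e-05 m^3/s per m

Derivation:
Convert k to m/s for unit consistency with H:
k = 0.00367 cm/s = 0.00367 / 100 m/s = 3.67e-05 m/s
Using q = k * H * Nf / Nd
Nf / Nd = 3 / 15 = 0.2
q = 3.67e-05 * 7.6 * 0.2
q = 5.578e-05 m^3/s per m


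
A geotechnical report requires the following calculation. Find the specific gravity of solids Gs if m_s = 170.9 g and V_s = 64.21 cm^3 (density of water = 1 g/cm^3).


Result: 2.662

Derivation:
Using Gs = m_s / (V_s * rho_w)
Since rho_w = 1 g/cm^3:
Gs = 170.9 / 64.21
Gs = 2.662


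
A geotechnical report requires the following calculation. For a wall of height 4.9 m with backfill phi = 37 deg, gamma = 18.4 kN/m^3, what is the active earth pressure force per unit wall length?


Compute active earth pressure coefficient:
Ka = tan^2(45 - phi/2) = tan^2(26.5) = 0.248584
Compute active force:
Pa = 0.5 * Ka * gamma * H^2
Pa = 0.5 * 0.248584 * 18.4 * 4.9^2
Pa = 54.91 kN/m


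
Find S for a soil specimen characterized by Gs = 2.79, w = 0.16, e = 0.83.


Using S = Gs * w / e
S = 2.79 * 0.16 / 0.83
S = 0.5378


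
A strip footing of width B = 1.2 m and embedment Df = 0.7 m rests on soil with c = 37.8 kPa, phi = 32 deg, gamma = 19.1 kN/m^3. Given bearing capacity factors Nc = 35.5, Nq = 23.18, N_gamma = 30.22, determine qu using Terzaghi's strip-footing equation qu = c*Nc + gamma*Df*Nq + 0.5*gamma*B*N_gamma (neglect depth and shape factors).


Compute qu = c*Nc + gamma*Df*Nq + 0.5*gamma*B*N_gamma
Term 1: 37.8 * 35.5 = 1341.9
Term 2: 19.1 * 0.7 * 23.18 = 309.9166
Term 3: 0.5 * 19.1 * 1.2 * 30.22 = 346.3212
qu = 1341.9 + 309.9166 + 346.3212
qu = 1998.14 kPa


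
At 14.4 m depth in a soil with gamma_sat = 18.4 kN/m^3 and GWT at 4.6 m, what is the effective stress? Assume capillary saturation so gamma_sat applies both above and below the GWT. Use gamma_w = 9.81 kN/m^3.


Result: 168.82 kPa

Derivation:
Total stress = gamma_sat * depth
sigma = 18.4 * 14.4 = 264.96 kPa
Pore water pressure u = gamma_w * (depth - d_wt)
u = 9.81 * (14.4 - 4.6) = 96.138 kPa
Effective stress = sigma - u
sigma' = 264.96 - 96.138 = 168.82 kPa


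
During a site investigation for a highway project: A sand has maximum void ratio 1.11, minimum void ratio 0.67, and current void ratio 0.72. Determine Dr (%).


Result: 88.64 %

Derivation:
Using Dr = (e_max - e) / (e_max - e_min) * 100
e_max - e = 1.11 - 0.72 = 0.39
e_max - e_min = 1.11 - 0.67 = 0.44
Dr = 0.39 / 0.44 * 100
Dr = 88.64 %


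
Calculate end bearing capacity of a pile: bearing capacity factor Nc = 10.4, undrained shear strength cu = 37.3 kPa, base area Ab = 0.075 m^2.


Using Qb = Nc * cu * Ab
Qb = 10.4 * 37.3 * 0.075
Qb = 29.09 kN


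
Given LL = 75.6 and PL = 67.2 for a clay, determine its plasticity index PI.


Using PI = LL - PL
PI = 75.6 - 67.2
PI = 8.4


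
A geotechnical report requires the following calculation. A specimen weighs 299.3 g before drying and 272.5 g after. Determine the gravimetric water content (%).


Using w = (m_wet - m_dry) / m_dry * 100
m_wet - m_dry = 299.3 - 272.5 = 26.8 g
w = 26.8 / 272.5 * 100
w = 9.83 %


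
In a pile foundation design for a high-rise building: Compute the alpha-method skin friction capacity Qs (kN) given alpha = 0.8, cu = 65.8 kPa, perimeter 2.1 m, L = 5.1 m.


Using Qs = alpha * cu * perimeter * L
Qs = 0.8 * 65.8 * 2.1 * 5.1
Qs = 563.77 kN


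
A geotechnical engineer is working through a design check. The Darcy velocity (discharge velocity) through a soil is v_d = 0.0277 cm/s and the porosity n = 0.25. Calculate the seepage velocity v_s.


Using v_s = v_d / n
v_s = 0.0277 / 0.25
v_s = 0.1108 cm/s


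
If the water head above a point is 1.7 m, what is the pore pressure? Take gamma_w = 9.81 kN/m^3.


Result: 16.68 kPa

Derivation:
Using u = gamma_w * h_w
u = 9.81 * 1.7
u = 16.68 kPa


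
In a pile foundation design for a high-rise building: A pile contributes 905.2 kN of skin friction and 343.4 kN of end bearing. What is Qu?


Using Qu = Qf + Qb
Qu = 905.2 + 343.4
Qu = 1248.6 kN


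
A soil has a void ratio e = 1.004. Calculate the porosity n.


Using the relation n = e / (1 + e)
n = 1.004 / (1 + 1.004)
n = 1.004 / 2.004
n = 0.501


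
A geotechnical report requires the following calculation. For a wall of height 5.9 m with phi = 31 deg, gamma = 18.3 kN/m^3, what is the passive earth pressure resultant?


Compute passive earth pressure coefficient:
Kp = tan^2(45 + phi/2) = tan^2(60.5) = 3.124035
Compute passive force:
Pp = 0.5 * Kp * gamma * H^2
Pp = 0.5 * 3.124035 * 18.3 * 5.9^2
Pp = 995.04 kN/m


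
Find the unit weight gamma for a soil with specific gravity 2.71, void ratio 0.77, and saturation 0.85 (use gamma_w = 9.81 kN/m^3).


Using gamma = gamma_w * (Gs + S*e) / (1 + e)
Numerator: Gs + S*e = 2.71 + 0.85*0.77 = 3.3645
Denominator: 1 + e = 1 + 0.77 = 1.77
gamma = 9.81 * 3.3645 / 1.77
gamma = 18.647 kN/m^3


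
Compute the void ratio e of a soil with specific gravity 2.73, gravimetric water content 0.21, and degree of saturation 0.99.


Using the relation e = Gs * w / S
e = 2.73 * 0.21 / 0.99
e = 0.5791


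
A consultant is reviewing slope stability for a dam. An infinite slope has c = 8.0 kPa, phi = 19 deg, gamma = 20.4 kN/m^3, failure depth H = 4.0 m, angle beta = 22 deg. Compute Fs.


Using Fs = c / (gamma*H*sin(beta)*cos(beta)) + tan(phi)/tan(beta)
Cohesion contribution = 8.0 / (20.4*4.0*sin(22)*cos(22))
Cohesion contribution = 0.282266
Friction contribution = tan(19)/tan(22) = 0.852241
Fs = 0.282266 + 0.852241
Fs = 1.135


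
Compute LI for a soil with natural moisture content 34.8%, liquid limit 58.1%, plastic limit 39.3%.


Result: -0.239

Derivation:
First compute the plasticity index:
PI = LL - PL = 58.1 - 39.3 = 18.8
Then compute the liquidity index:
LI = (w - PL) / PI
LI = (34.8 - 39.3) / 18.8
LI = -0.239


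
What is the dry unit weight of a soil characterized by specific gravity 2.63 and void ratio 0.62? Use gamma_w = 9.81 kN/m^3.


Using gamma_d = Gs * gamma_w / (1 + e)
gamma_d = 2.63 * 9.81 / (1 + 0.62)
gamma_d = 2.63 * 9.81 / 1.62
gamma_d = 15.926 kN/m^3


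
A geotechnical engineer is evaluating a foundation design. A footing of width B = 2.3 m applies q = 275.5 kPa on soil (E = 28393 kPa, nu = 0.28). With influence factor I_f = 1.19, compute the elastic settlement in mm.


Result: 24.475 mm

Derivation:
Using Se = q * B * (1 - nu^2) * I_f / E
1 - nu^2 = 1 - 0.28^2 = 0.9216
Se = 275.5 * 2.3 * 0.9216 * 1.19 / 28393
Se = 0.024475 m
Convert to mm: Se = 0.024475 * 1000 = 24.475 mm


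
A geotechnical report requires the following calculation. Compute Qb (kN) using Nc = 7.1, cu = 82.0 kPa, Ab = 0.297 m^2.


Result: 172.91 kN

Derivation:
Using Qb = Nc * cu * Ab
Qb = 7.1 * 82.0 * 0.297
Qb = 172.91 kN


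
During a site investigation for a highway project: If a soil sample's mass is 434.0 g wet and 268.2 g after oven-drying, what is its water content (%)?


Using w = (m_wet - m_dry) / m_dry * 100
m_wet - m_dry = 434.0 - 268.2 = 165.8 g
w = 165.8 / 268.2 * 100
w = 61.82 %


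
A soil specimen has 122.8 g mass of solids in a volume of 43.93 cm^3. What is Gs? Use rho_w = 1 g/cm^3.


Using Gs = m_s / (V_s * rho_w)
Since rho_w = 1 g/cm^3:
Gs = 122.8 / 43.93
Gs = 2.795


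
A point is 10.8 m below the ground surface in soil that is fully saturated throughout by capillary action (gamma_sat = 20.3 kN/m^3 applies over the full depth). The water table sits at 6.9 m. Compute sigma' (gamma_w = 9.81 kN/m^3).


Total stress = gamma_sat * depth
sigma = 20.3 * 10.8 = 219.24 kPa
Pore water pressure u = gamma_w * (depth - d_wt)
u = 9.81 * (10.8 - 6.9) = 38.259 kPa
Effective stress = sigma - u
sigma' = 219.24 - 38.259 = 180.98 kPa


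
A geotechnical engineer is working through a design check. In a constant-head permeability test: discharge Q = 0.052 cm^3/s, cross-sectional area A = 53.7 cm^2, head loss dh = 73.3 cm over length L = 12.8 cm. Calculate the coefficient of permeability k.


Compute hydraulic gradient:
i = dh / L = 73.3 / 12.8 = 5.72656
Then apply Darcy's law:
k = Q / (A * i)
k = 0.052 / (53.7 * 5.72656)
k = 0.052 / 307.516
k = 0.000169 cm/s


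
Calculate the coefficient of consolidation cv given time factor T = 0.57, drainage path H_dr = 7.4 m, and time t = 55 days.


Using cv = T * H_dr^2 / t
H_dr^2 = 7.4^2 = 54.76
cv = 0.57 * 54.76 / 55
cv = 0.56751 m^2/day


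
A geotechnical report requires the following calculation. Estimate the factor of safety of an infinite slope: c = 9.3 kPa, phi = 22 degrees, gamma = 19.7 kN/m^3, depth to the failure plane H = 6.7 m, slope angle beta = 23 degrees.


Using Fs = c / (gamma*H*sin(beta)*cos(beta)) + tan(phi)/tan(beta)
Cohesion contribution = 9.3 / (19.7*6.7*sin(23)*cos(23))
Cohesion contribution = 0.195902
Friction contribution = tan(22)/tan(23) = 0.951826
Fs = 0.195902 + 0.951826
Fs = 1.148


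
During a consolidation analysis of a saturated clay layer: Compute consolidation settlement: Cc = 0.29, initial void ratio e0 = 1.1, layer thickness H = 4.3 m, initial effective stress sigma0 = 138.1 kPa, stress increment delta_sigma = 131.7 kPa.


Using Sc = Cc * H / (1 + e0) * log10((sigma0 + delta_sigma) / sigma0)
Stress ratio = (138.1 + 131.7) / 138.1 = 1.95366
log10(1.95366) = 0.290848
Cc * H / (1 + e0) = 0.29 * 4.3 / (1 + 1.1) = 0.59381
Sc = 0.59381 * 0.290848
Sc = 0.1727 m


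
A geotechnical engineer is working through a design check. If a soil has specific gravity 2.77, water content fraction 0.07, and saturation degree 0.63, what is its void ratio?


Using the relation e = Gs * w / S
e = 2.77 * 0.07 / 0.63
e = 0.3078


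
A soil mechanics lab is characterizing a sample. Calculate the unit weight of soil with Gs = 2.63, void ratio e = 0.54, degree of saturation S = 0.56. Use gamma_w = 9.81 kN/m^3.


Using gamma = gamma_w * (Gs + S*e) / (1 + e)
Numerator: Gs + S*e = 2.63 + 0.56*0.54 = 2.9324
Denominator: 1 + e = 1 + 0.54 = 1.54
gamma = 9.81 * 2.9324 / 1.54
gamma = 18.68 kN/m^3


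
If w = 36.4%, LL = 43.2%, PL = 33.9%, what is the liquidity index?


First compute the plasticity index:
PI = LL - PL = 43.2 - 33.9 = 9.3
Then compute the liquidity index:
LI = (w - PL) / PI
LI = (36.4 - 33.9) / 9.3
LI = 0.269


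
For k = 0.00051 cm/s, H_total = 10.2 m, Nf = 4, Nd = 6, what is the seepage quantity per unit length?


Convert k to m/s for unit consistency with H:
k = 0.00051 cm/s = 0.00051 / 100 m/s = 5.1e-06 m/s
Using q = k * H * Nf / Nd
Nf / Nd = 4 / 6 = 0.6667
q = 5.1e-06 * 10.2 * 0.6667
q = 3.468e-05 m^3/s per m


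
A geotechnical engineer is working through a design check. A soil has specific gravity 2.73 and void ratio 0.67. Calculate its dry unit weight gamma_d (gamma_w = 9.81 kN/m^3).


Using gamma_d = Gs * gamma_w / (1 + e)
gamma_d = 2.73 * 9.81 / (1 + 0.67)
gamma_d = 2.73 * 9.81 / 1.67
gamma_d = 16.037 kN/m^3


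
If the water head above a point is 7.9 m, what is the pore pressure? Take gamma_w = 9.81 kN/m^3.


Using u = gamma_w * h_w
u = 9.81 * 7.9
u = 77.5 kPa


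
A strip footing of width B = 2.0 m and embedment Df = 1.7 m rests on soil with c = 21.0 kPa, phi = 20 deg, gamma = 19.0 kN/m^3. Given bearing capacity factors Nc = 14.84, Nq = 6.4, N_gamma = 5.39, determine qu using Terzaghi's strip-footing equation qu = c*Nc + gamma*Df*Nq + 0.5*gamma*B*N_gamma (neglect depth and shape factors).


Compute qu = c*Nc + gamma*Df*Nq + 0.5*gamma*B*N_gamma
Term 1: 21.0 * 14.84 = 311.64
Term 2: 19.0 * 1.7 * 6.4 = 206.72
Term 3: 0.5 * 19.0 * 2.0 * 5.39 = 102.41
qu = 311.64 + 206.72 + 102.41
qu = 620.77 kPa


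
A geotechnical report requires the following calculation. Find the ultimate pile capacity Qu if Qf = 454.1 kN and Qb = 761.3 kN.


Using Qu = Qf + Qb
Qu = 454.1 + 761.3
Qu = 1215.4 kN


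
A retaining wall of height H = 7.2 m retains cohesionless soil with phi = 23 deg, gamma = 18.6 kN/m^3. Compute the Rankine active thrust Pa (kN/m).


Compute active earth pressure coefficient:
Ka = tan^2(45 - phi/2) = tan^2(33.5) = 0.438092
Compute active force:
Pa = 0.5 * Ka * gamma * H^2
Pa = 0.5 * 0.438092 * 18.6 * 7.2^2
Pa = 211.21 kN/m


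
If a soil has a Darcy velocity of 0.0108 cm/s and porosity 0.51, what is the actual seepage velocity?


Result: 0.02118 cm/s

Derivation:
Using v_s = v_d / n
v_s = 0.0108 / 0.51
v_s = 0.02118 cm/s


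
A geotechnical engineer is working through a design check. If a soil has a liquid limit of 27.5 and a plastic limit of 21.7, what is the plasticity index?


Result: 5.8

Derivation:
Using PI = LL - PL
PI = 27.5 - 21.7
PI = 5.8


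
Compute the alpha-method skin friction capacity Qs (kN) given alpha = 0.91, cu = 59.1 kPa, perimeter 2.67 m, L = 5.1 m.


Using Qs = alpha * cu * perimeter * L
Qs = 0.91 * 59.1 * 2.67 * 5.1
Qs = 732.34 kN


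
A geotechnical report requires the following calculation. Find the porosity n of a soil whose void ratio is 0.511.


Using the relation n = e / (1 + e)
n = 0.511 / (1 + 0.511)
n = 0.511 / 1.511
n = 0.3382


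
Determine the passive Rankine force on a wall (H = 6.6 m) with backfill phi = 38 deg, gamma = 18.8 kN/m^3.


Compute passive earth pressure coefficient:
Kp = tan^2(45 + phi/2) = tan^2(64.0) = 4.203746
Compute passive force:
Pp = 0.5 * Kp * gamma * H^2
Pp = 0.5 * 4.203746 * 18.8 * 6.6^2
Pp = 1721.28 kN/m


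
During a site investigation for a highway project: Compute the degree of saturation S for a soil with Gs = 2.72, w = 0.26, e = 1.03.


Result: 0.6866

Derivation:
Using S = Gs * w / e
S = 2.72 * 0.26 / 1.03
S = 0.6866


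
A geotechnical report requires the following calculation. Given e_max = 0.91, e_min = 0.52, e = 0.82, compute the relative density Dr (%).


Using Dr = (e_max - e) / (e_max - e_min) * 100
e_max - e = 0.91 - 0.82 = 0.09
e_max - e_min = 0.91 - 0.52 = 0.39
Dr = 0.09 / 0.39 * 100
Dr = 23.08 %


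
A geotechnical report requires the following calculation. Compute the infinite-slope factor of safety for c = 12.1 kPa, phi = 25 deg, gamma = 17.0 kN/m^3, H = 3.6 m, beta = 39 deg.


Using Fs = c / (gamma*H*sin(beta)*cos(beta)) + tan(phi)/tan(beta)
Cohesion contribution = 12.1 / (17.0*3.6*sin(39)*cos(39))
Cohesion contribution = 0.404259
Friction contribution = tan(25)/tan(39) = 0.575842
Fs = 0.404259 + 0.575842
Fs = 0.98


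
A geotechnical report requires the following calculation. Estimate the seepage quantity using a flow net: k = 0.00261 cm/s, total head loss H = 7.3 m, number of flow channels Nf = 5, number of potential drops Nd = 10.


Result: 9.526e-05 m^3/s per m

Derivation:
Convert k to m/s for unit consistency with H:
k = 0.00261 cm/s = 0.00261 / 100 m/s = 2.61e-05 m/s
Using q = k * H * Nf / Nd
Nf / Nd = 5 / 10 = 0.5
q = 2.61e-05 * 7.3 * 0.5
q = 9.526e-05 m^3/s per m


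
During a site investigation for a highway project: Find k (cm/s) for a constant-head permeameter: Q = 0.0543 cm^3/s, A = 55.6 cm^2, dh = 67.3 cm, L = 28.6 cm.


Result: 0.000415 cm/s

Derivation:
Compute hydraulic gradient:
i = dh / L = 67.3 / 28.6 = 2.35315
Then apply Darcy's law:
k = Q / (A * i)
k = 0.0543 / (55.6 * 2.35315)
k = 0.0543 / 130.835
k = 0.000415 cm/s


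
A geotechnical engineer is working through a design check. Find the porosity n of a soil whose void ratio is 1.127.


Using the relation n = e / (1 + e)
n = 1.127 / (1 + 1.127)
n = 1.127 / 2.127
n = 0.5299


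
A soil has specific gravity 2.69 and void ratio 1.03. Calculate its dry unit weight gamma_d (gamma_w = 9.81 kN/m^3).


Using gamma_d = Gs * gamma_w / (1 + e)
gamma_d = 2.69 * 9.81 / (1 + 1.03)
gamma_d = 2.69 * 9.81 / 2.03
gamma_d = 12.999 kN/m^3


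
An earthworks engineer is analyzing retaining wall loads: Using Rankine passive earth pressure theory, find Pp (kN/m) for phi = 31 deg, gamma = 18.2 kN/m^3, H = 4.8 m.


Result: 655.0 kN/m

Derivation:
Compute passive earth pressure coefficient:
Kp = tan^2(45 + phi/2) = tan^2(60.5) = 3.124035
Compute passive force:
Pp = 0.5 * Kp * gamma * H^2
Pp = 0.5 * 3.124035 * 18.2 * 4.8^2
Pp = 655.0 kN/m


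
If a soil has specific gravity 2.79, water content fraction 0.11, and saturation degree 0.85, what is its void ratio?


Using the relation e = Gs * w / S
e = 2.79 * 0.11 / 0.85
e = 0.3611


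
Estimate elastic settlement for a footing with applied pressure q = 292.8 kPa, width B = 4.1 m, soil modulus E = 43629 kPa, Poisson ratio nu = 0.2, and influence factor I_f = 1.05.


Using Se = q * B * (1 - nu^2) * I_f / E
1 - nu^2 = 1 - 0.2^2 = 0.96
Se = 292.8 * 4.1 * 0.96 * 1.05 / 43629
Se = 0.027736 m
Convert to mm: Se = 0.027736 * 1000 = 27.736 mm


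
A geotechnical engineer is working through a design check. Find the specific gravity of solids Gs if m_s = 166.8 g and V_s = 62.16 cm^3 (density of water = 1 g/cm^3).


Using Gs = m_s / (V_s * rho_w)
Since rho_w = 1 g/cm^3:
Gs = 166.8 / 62.16
Gs = 2.683


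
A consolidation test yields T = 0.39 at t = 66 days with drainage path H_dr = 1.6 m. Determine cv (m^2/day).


Using cv = T * H_dr^2 / t
H_dr^2 = 1.6^2 = 2.56
cv = 0.39 * 2.56 / 66
cv = 0.01513 m^2/day


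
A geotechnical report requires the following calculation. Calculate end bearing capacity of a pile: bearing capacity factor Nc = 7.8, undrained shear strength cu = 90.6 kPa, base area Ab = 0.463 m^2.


Result: 327.19 kN

Derivation:
Using Qb = Nc * cu * Ab
Qb = 7.8 * 90.6 * 0.463
Qb = 327.19 kN


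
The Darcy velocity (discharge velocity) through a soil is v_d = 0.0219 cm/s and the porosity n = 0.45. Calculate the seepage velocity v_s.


Using v_s = v_d / n
v_s = 0.0219 / 0.45
v_s = 0.04867 cm/s


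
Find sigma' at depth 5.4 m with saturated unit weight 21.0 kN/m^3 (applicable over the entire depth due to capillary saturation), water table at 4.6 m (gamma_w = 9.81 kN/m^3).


Result: 105.55 kPa

Derivation:
Total stress = gamma_sat * depth
sigma = 21.0 * 5.4 = 113.4 kPa
Pore water pressure u = gamma_w * (depth - d_wt)
u = 9.81 * (5.4 - 4.6) = 7.848 kPa
Effective stress = sigma - u
sigma' = 113.4 - 7.848 = 105.55 kPa


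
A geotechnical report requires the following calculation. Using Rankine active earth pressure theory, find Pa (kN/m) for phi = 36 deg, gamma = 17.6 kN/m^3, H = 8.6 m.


Compute active earth pressure coefficient:
Ka = tan^2(45 - phi/2) = tan^2(27.0) = 0.259616
Compute active force:
Pa = 0.5 * Ka * gamma * H^2
Pa = 0.5 * 0.259616 * 17.6 * 8.6^2
Pa = 168.97 kN/m


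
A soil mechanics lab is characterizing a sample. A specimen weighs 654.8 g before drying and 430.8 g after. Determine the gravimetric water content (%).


Result: 52.0 %

Derivation:
Using w = (m_wet - m_dry) / m_dry * 100
m_wet - m_dry = 654.8 - 430.8 = 224.0 g
w = 224.0 / 430.8 * 100
w = 52.0 %


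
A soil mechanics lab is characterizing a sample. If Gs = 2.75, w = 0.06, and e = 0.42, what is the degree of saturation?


Result: 0.3929

Derivation:
Using S = Gs * w / e
S = 2.75 * 0.06 / 0.42
S = 0.3929


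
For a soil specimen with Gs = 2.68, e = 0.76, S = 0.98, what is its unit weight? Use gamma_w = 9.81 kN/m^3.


Result: 19.089 kN/m^3

Derivation:
Using gamma = gamma_w * (Gs + S*e) / (1 + e)
Numerator: Gs + S*e = 2.68 + 0.98*0.76 = 3.4248
Denominator: 1 + e = 1 + 0.76 = 1.76
gamma = 9.81 * 3.4248 / 1.76
gamma = 19.089 kN/m^3


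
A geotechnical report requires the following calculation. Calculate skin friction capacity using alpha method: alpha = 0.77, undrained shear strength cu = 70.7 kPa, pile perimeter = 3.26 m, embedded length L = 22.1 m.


Using Qs = alpha * cu * perimeter * L
Qs = 0.77 * 70.7 * 3.26 * 22.1
Qs = 3922.11 kN


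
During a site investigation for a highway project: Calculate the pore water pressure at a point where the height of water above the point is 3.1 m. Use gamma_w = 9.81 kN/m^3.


Result: 30.41 kPa

Derivation:
Using u = gamma_w * h_w
u = 9.81 * 3.1
u = 30.41 kPa


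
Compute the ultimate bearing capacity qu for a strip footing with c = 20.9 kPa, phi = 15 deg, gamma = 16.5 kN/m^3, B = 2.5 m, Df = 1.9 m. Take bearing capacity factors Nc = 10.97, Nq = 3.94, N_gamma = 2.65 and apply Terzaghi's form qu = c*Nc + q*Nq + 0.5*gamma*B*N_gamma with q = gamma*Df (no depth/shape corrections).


Compute qu = c*Nc + gamma*Df*Nq + 0.5*gamma*B*N_gamma
Term 1: 20.9 * 10.97 = 229.273
Term 2: 16.5 * 1.9 * 3.94 = 123.519
Term 3: 0.5 * 16.5 * 2.5 * 2.65 = 54.65625
qu = 229.273 + 123.519 + 54.65625
qu = 407.45 kPa


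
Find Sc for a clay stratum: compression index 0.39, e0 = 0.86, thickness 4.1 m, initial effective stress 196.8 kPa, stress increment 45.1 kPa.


Result: 0.077 m

Derivation:
Using Sc = Cc * H / (1 + e0) * log10((sigma0 + delta_sigma) / sigma0)
Stress ratio = (196.8 + 45.1) / 196.8 = 1.22917
log10(1.22917) = 0.0896108
Cc * H / (1 + e0) = 0.39 * 4.1 / (1 + 0.86) = 0.859677
Sc = 0.859677 * 0.0896108
Sc = 0.077 m


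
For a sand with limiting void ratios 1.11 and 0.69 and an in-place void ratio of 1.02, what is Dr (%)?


Using Dr = (e_max - e) / (e_max - e_min) * 100
e_max - e = 1.11 - 1.02 = 0.09
e_max - e_min = 1.11 - 0.69 = 0.42
Dr = 0.09 / 0.42 * 100
Dr = 21.43 %


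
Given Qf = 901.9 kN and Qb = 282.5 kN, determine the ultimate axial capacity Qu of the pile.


Using Qu = Qf + Qb
Qu = 901.9 + 282.5
Qu = 1184.4 kN


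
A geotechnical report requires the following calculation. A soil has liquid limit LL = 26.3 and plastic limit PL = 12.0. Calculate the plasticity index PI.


Result: 14.3

Derivation:
Using PI = LL - PL
PI = 26.3 - 12.0
PI = 14.3


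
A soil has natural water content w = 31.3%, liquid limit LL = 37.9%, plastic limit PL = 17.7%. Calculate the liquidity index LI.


First compute the plasticity index:
PI = LL - PL = 37.9 - 17.7 = 20.2
Then compute the liquidity index:
LI = (w - PL) / PI
LI = (31.3 - 17.7) / 20.2
LI = 0.673


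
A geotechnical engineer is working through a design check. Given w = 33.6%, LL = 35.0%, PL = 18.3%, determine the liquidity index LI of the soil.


Result: 0.916

Derivation:
First compute the plasticity index:
PI = LL - PL = 35.0 - 18.3 = 16.7
Then compute the liquidity index:
LI = (w - PL) / PI
LI = (33.6 - 18.3) / 16.7
LI = 0.916


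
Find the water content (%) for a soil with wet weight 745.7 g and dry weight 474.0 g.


Using w = (m_wet - m_dry) / m_dry * 100
m_wet - m_dry = 745.7 - 474.0 = 271.7 g
w = 271.7 / 474.0 * 100
w = 57.32 %


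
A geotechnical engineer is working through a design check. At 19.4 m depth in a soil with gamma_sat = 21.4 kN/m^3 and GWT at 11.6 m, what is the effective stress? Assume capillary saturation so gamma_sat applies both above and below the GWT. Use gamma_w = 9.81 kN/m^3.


Result: 338.64 kPa

Derivation:
Total stress = gamma_sat * depth
sigma = 21.4 * 19.4 = 415.16 kPa
Pore water pressure u = gamma_w * (depth - d_wt)
u = 9.81 * (19.4 - 11.6) = 76.518 kPa
Effective stress = sigma - u
sigma' = 415.16 - 76.518 = 338.64 kPa


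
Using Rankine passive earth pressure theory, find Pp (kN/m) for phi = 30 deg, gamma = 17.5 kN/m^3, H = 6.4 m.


Compute passive earth pressure coefficient:
Kp = tan^2(45 + phi/2) = tan^2(60.0) = 3
Compute passive force:
Pp = 0.5 * Kp * gamma * H^2
Pp = 0.5 * 3 * 17.5 * 6.4^2
Pp = 1075.2 kN/m


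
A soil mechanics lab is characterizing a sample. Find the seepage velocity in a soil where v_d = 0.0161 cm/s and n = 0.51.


Using v_s = v_d / n
v_s = 0.0161 / 0.51
v_s = 0.03157 cm/s


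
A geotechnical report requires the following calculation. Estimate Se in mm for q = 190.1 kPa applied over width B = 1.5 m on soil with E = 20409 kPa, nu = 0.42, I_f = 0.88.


Result: 10.126 mm

Derivation:
Using Se = q * B * (1 - nu^2) * I_f / E
1 - nu^2 = 1 - 0.42^2 = 0.8236
Se = 190.1 * 1.5 * 0.8236 * 0.88 / 20409
Se = 0.010126 m
Convert to mm: Se = 0.010126 * 1000 = 10.126 mm
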